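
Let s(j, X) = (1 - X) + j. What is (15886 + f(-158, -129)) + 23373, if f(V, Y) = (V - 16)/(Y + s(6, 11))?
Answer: 5221621/133 ≈ 39260.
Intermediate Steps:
s(j, X) = 1 + j - X
f(V, Y) = (-16 + V)/(-4 + Y) (f(V, Y) = (V - 16)/(Y + (1 + 6 - 1*11)) = (-16 + V)/(Y + (1 + 6 - 11)) = (-16 + V)/(Y - 4) = (-16 + V)/(-4 + Y))
(15886 + f(-158, -129)) + 23373 = (15886 + (-16 - 158)/(-4 - 129)) + 23373 = (15886 - 174/(-133)) + 23373 = (15886 - 1/133*(-174)) + 23373 = (15886 + 174/133) + 23373 = 2113012/133 + 23373 = 5221621/133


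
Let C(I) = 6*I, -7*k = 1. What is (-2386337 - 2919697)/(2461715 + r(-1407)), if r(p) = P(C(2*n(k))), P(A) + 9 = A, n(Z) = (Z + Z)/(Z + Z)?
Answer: -2653017/1230859 ≈ -2.1554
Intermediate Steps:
k = -⅐ (k = -⅐*1 = -⅐ ≈ -0.14286)
n(Z) = 1 (n(Z) = (2*Z)/((2*Z)) = (2*Z)*(1/(2*Z)) = 1)
P(A) = -9 + A
r(p) = 3 (r(p) = -9 + 6*(2*1) = -9 + 6*2 = -9 + 12 = 3)
(-2386337 - 2919697)/(2461715 + r(-1407)) = (-2386337 - 2919697)/(2461715 + 3) = -5306034/2461718 = -5306034*1/2461718 = -2653017/1230859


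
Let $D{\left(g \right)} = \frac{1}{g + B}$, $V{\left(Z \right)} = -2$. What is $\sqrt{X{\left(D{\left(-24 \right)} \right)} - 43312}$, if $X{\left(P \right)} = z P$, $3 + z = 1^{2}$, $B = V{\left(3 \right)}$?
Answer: $\frac{i \sqrt{7319715}}{13} \approx 208.12 i$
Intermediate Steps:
$B = -2$
$z = -2$ ($z = -3 + 1^{2} = -3 + 1 = -2$)
$D{\left(g \right)} = \frac{1}{-2 + g}$ ($D{\left(g \right)} = \frac{1}{g - 2} = \frac{1}{-2 + g}$)
$X{\left(P \right)} = - 2 P$
$\sqrt{X{\left(D{\left(-24 \right)} \right)} - 43312} = \sqrt{- \frac{2}{-2 - 24} - 43312} = \sqrt{- \frac{2}{-26} - 43312} = \sqrt{\left(-2\right) \left(- \frac{1}{26}\right) - 43312} = \sqrt{\frac{1}{13} - 43312} = \sqrt{- \frac{563055}{13}} = \frac{i \sqrt{7319715}}{13}$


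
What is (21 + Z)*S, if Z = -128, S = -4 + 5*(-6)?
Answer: 3638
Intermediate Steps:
S = -34 (S = -4 - 30 = -34)
(21 + Z)*S = (21 - 128)*(-34) = -107*(-34) = 3638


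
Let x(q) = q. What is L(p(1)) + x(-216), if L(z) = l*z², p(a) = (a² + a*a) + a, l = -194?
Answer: -1962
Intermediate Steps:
p(a) = a + 2*a² (p(a) = (a² + a²) + a = 2*a² + a = a + 2*a²)
L(z) = -194*z²
L(p(1)) + x(-216) = -194*(1 + 2*1)² - 216 = -194*(1 + 2)² - 216 = -194*(1*3)² - 216 = -194*3² - 216 = -194*9 - 216 = -1746 - 216 = -1962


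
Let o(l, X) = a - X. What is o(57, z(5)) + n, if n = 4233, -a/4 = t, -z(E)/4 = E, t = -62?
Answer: 4501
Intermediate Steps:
z(E) = -4*E
a = 248 (a = -4*(-62) = 248)
o(l, X) = 248 - X
o(57, z(5)) + n = (248 - (-4)*5) + 4233 = (248 - 1*(-20)) + 4233 = (248 + 20) + 4233 = 268 + 4233 = 4501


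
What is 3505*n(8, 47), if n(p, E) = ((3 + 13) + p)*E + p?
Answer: 3981680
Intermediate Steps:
n(p, E) = p + E*(16 + p) (n(p, E) = (16 + p)*E + p = E*(16 + p) + p = p + E*(16 + p))
3505*n(8, 47) = 3505*(8 + 16*47 + 47*8) = 3505*(8 + 752 + 376) = 3505*1136 = 3981680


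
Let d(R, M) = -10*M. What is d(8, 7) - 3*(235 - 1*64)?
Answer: -583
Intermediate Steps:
d(8, 7) - 3*(235 - 1*64) = -10*7 - 3*(235 - 1*64) = -70 - 3*(235 - 64) = -70 - 3*171 = -70 - 513 = -583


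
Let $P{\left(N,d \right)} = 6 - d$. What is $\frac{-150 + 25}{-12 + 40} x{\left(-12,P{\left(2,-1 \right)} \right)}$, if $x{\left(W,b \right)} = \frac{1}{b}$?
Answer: $- \frac{125}{196} \approx -0.63776$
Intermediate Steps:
$\frac{-150 + 25}{-12 + 40} x{\left(-12,P{\left(2,-1 \right)} \right)} = \frac{\left(-150 + 25\right) \frac{1}{-12 + 40}}{6 - -1} = \frac{\left(-125\right) \frac{1}{28}}{6 + 1} = \frac{\left(-125\right) \frac{1}{28}}{7} = \left(- \frac{125}{28}\right) \frac{1}{7} = - \frac{125}{196}$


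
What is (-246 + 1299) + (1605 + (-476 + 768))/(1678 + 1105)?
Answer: 2932396/2783 ≈ 1053.7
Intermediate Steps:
(-246 + 1299) + (1605 + (-476 + 768))/(1678 + 1105) = 1053 + (1605 + 292)/2783 = 1053 + 1897*(1/2783) = 1053 + 1897/2783 = 2932396/2783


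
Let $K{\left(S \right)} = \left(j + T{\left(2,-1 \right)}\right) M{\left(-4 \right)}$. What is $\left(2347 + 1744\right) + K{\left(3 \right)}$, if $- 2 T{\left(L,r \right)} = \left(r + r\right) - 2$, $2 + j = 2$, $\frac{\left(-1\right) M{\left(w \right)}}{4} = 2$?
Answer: $4075$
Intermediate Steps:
$M{\left(w \right)} = -8$ ($M{\left(w \right)} = \left(-4\right) 2 = -8$)
$j = 0$ ($j = -2 + 2 = 0$)
$T{\left(L,r \right)} = 1 - r$ ($T{\left(L,r \right)} = - \frac{\left(r + r\right) - 2}{2} = - \frac{2 r - 2}{2} = - \frac{-2 + 2 r}{2} = 1 - r$)
$K{\left(S \right)} = -16$ ($K{\left(S \right)} = \left(0 + \left(1 - -1\right)\right) \left(-8\right) = \left(0 + \left(1 + 1\right)\right) \left(-8\right) = \left(0 + 2\right) \left(-8\right) = 2 \left(-8\right) = -16$)
$\left(2347 + 1744\right) + K{\left(3 \right)} = \left(2347 + 1744\right) - 16 = 4091 - 16 = 4075$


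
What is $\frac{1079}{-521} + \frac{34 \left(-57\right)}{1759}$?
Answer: $- \frac{2907659}{916439} \approx -3.1728$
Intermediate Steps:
$\frac{1079}{-521} + \frac{34 \left(-57\right)}{1759} = 1079 \left(- \frac{1}{521}\right) - \frac{1938}{1759} = - \frac{1079}{521} - \frac{1938}{1759} = - \frac{2907659}{916439}$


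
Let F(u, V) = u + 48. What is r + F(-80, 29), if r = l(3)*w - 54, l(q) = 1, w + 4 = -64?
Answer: -154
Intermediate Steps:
w = -68 (w = -4 - 64 = -68)
F(u, V) = 48 + u
r = -122 (r = 1*(-68) - 54 = -68 - 54 = -122)
r + F(-80, 29) = -122 + (48 - 80) = -122 - 32 = -154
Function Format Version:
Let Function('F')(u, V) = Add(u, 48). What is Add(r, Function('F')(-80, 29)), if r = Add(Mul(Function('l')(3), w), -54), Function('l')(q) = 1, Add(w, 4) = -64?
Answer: -154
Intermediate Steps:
w = -68 (w = Add(-4, -64) = -68)
Function('F')(u, V) = Add(48, u)
r = -122 (r = Add(Mul(1, -68), -54) = Add(-68, -54) = -122)
Add(r, Function('F')(-80, 29)) = Add(-122, Add(48, -80)) = Add(-122, -32) = -154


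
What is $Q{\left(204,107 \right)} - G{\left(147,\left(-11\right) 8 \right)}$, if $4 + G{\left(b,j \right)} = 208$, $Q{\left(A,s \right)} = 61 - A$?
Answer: $-347$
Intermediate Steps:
$G{\left(b,j \right)} = 204$ ($G{\left(b,j \right)} = -4 + 208 = 204$)
$Q{\left(204,107 \right)} - G{\left(147,\left(-11\right) 8 \right)} = \left(61 - 204\right) - 204 = -143 - 204 = -347$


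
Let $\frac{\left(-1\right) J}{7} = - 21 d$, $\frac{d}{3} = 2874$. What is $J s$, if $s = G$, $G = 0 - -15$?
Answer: $19011510$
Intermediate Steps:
$d = 8622$ ($d = 3 \cdot 2874 = 8622$)
$J = 1267434$ ($J = - 7 \left(\left(-21\right) 8622\right) = \left(-7\right) \left(-181062\right) = 1267434$)
$G = 15$ ($G = 0 + 15 = 15$)
$s = 15$
$J s = 1267434 \cdot 15 = 19011510$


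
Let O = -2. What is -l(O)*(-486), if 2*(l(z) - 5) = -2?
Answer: 1944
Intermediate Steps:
l(z) = 4 (l(z) = 5 + (1/2)*(-2) = 5 - 1 = 4)
-l(O)*(-486) = -1*4*(-486) = -4*(-486) = 1944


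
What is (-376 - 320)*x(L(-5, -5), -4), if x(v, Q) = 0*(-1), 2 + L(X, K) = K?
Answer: 0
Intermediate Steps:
L(X, K) = -2 + K
x(v, Q) = 0
(-376 - 320)*x(L(-5, -5), -4) = (-376 - 320)*0 = -696*0 = 0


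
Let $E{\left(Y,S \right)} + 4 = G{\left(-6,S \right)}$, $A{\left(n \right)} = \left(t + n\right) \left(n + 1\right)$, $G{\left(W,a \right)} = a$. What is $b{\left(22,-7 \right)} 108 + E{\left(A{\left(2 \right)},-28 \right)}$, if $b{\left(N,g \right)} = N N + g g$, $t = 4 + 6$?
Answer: $57532$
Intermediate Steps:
$t = 10$
$A{\left(n \right)} = \left(1 + n\right) \left(10 + n\right)$ ($A{\left(n \right)} = \left(10 + n\right) \left(n + 1\right) = \left(10 + n\right) \left(1 + n\right) = \left(1 + n\right) \left(10 + n\right)$)
$b{\left(N,g \right)} = N^{2} + g^{2}$
$E{\left(Y,S \right)} = -4 + S$
$b{\left(22,-7 \right)} 108 + E{\left(A{\left(2 \right)},-28 \right)} = \left(22^{2} + \left(-7\right)^{2}\right) 108 - 32 = \left(484 + 49\right) 108 - 32 = 533 \cdot 108 - 32 = 57564 - 32 = 57532$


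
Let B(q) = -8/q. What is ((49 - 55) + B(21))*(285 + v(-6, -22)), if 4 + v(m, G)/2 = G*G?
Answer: -55610/7 ≈ -7944.3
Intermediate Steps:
v(m, G) = -8 + 2*G² (v(m, G) = -8 + 2*(G*G) = -8 + 2*G²)
((49 - 55) + B(21))*(285 + v(-6, -22)) = ((49 - 55) - 8/21)*(285 + (-8 + 2*(-22)²)) = (-6 - 8*1/21)*(285 + (-8 + 2*484)) = (-6 - 8/21)*(285 + (-8 + 968)) = -134*(285 + 960)/21 = -134/21*1245 = -55610/7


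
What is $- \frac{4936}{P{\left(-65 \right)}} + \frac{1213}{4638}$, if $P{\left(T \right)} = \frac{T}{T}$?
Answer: $- \frac{22891955}{4638} \approx -4935.7$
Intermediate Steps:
$P{\left(T \right)} = 1$
$- \frac{4936}{P{\left(-65 \right)}} + \frac{1213}{4638} = - \frac{4936}{1} + \frac{1213}{4638} = \left(-4936\right) 1 + 1213 \cdot \frac{1}{4638} = -4936 + \frac{1213}{4638} = - \frac{22891955}{4638}$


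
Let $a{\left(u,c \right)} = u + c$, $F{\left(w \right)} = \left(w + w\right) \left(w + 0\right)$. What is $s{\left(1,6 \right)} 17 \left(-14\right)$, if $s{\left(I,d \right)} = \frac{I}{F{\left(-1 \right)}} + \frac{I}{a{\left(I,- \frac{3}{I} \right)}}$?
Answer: $0$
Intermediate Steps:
$F{\left(w \right)} = 2 w^{2}$ ($F{\left(w \right)} = 2 w w = 2 w^{2}$)
$a{\left(u,c \right)} = c + u$
$s{\left(I,d \right)} = \frac{I}{2} + \frac{I}{I - \frac{3}{I}}$ ($s{\left(I,d \right)} = \frac{I}{2 \left(-1\right)^{2}} + \frac{I}{- \frac{3}{I} + I} = \frac{I}{2 \cdot 1} + \frac{I}{I - \frac{3}{I}} = \frac{I}{2} + \frac{I}{I - \frac{3}{I}}$)
$s{\left(1,6 \right)} 17 \left(-14\right) = \frac{1}{2} \cdot 1 \frac{1}{-3 + 1^{2}} \left(-3 + 1^{2} + 2 \cdot 1\right) 17 \left(-14\right) = \frac{1}{2} \cdot 1 \frac{1}{-3 + 1} \left(-3 + 1 + 2\right) 17 \left(-14\right) = \frac{1}{2} \cdot 1 \frac{1}{-2} \cdot 0 \cdot 17 \left(-14\right) = \frac{1}{2} \cdot 1 \left(- \frac{1}{2}\right) 0 \cdot 17 \left(-14\right) = 0 \cdot 17 \left(-14\right) = 0 \left(-14\right) = 0$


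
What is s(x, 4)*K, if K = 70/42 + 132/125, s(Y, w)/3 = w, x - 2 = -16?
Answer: 4084/125 ≈ 32.672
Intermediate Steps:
x = -14 (x = 2 - 16 = -14)
s(Y, w) = 3*w
K = 1021/375 (K = 70*(1/42) + 132*(1/125) = 5/3 + 132/125 = 1021/375 ≈ 2.7227)
s(x, 4)*K = (3*4)*(1021/375) = 12*(1021/375) = 4084/125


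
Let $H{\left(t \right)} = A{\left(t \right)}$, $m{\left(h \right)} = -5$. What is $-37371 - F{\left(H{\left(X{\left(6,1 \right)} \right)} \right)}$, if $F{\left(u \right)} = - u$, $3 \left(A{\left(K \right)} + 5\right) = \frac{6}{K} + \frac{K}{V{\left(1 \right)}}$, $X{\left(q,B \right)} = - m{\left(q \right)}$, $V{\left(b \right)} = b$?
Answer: $- \frac{560609}{15} \approx -37374.0$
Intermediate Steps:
$X{\left(q,B \right)} = 5$ ($X{\left(q,B \right)} = \left(-1\right) \left(-5\right) = 5$)
$A{\left(K \right)} = -5 + \frac{2}{K} + \frac{K}{3}$ ($A{\left(K \right)} = -5 + \frac{\frac{6}{K} + \frac{K}{1}}{3} = -5 + \frac{\frac{6}{K} + K 1}{3} = -5 + \frac{\frac{6}{K} + K}{3} = -5 + \frac{K + \frac{6}{K}}{3} = -5 + \left(\frac{2}{K} + \frac{K}{3}\right) = -5 + \frac{2}{K} + \frac{K}{3}$)
$H{\left(t \right)} = -5 + \frac{2}{t} + \frac{t}{3}$
$-37371 - F{\left(H{\left(X{\left(6,1 \right)} \right)} \right)} = -37371 - - (-5 + \frac{2}{5} + \frac{1}{3} \cdot 5) = -37371 - - (-5 + 2 \cdot \frac{1}{5} + \frac{5}{3}) = -37371 - - (-5 + \frac{2}{5} + \frac{5}{3}) = -37371 - \left(-1\right) \left(- \frac{44}{15}\right) = -37371 - \frac{44}{15} = - \frac{560609}{15}$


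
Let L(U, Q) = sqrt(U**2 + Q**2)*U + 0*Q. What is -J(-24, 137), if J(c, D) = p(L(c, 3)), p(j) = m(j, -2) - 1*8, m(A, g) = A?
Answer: 8 + 72*sqrt(65) ≈ 588.48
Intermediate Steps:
L(U, Q) = U*sqrt(Q**2 + U**2) (L(U, Q) = sqrt(Q**2 + U**2)*U + 0 = U*sqrt(Q**2 + U**2) + 0 = U*sqrt(Q**2 + U**2))
p(j) = -8 + j (p(j) = j - 1*8 = j - 8 = -8 + j)
J(c, D) = -8 + c*sqrt(9 + c**2) (J(c, D) = -8 + c*sqrt(3**2 + c**2) = -8 + c*sqrt(9 + c**2))
-J(-24, 137) = -(-8 - 24*sqrt(9 + (-24)**2)) = -(-8 - 24*sqrt(9 + 576)) = -(-8 - 72*sqrt(65)) = 8 + 72*sqrt(65)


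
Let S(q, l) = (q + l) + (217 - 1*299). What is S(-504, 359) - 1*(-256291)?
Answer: 256064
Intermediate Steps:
S(q, l) = -82 + l + q (S(q, l) = (l + q) + (217 - 299) = (l + q) - 82 = -82 + l + q)
S(-504, 359) - 1*(-256291) = (-82 + 359 - 504) - 1*(-256291) = -227 + 256291 = 256064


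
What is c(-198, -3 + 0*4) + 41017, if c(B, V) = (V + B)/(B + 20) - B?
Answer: 7336471/178 ≈ 41216.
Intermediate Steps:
c(B, V) = -B + (B + V)/(20 + B) (c(B, V) = (B + V)/(20 + B) - B = -B + (B + V)/(20 + B))
c(-198, -3 + 0*4) + 41017 = ((-3 + 0*4) - 1*(-198)² - 19*(-198))/(20 - 198) + 41017 = ((-3 + 0) - 1*39204 + 3762)/(-178) + 41017 = -(-3 - 39204 + 3762)/178 + 41017 = -1/178*(-35445) + 41017 = 35445/178 + 41017 = 7336471/178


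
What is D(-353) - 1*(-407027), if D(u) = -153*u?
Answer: 461036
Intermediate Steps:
D(-353) - 1*(-407027) = -153*(-353) - 1*(-407027) = 54009 + 407027 = 461036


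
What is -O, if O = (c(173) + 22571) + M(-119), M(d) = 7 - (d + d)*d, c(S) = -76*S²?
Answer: 2280348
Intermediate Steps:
M(d) = 7 - 2*d² (M(d) = 7 - 2*d*d = 7 - 2*d²)
O = -2280348 (O = (-76*173² + 22571) + (7 - 2*(-119)²) = (-76*29929 + 22571) + (7 - 2*14161) = (-2274604 + 22571) + (7 - 28322) = -2252033 - 28315 = -2280348)
-O = -1*(-2280348) = 2280348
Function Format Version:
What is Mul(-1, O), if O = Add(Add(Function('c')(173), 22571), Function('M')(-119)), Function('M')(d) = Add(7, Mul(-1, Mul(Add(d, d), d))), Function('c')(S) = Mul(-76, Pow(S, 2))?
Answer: 2280348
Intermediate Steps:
Function('M')(d) = Add(7, Mul(-2, Pow(d, 2))) (Function('M')(d) = Add(7, Mul(-1, Mul(Mul(2, d), d))) = Add(7, Mul(-1, Mul(2, Pow(d, 2)))) = Add(7, Mul(-2, Pow(d, 2))))
O = -2280348 (O = Add(Add(Mul(-76, Pow(173, 2)), 22571), Add(7, Mul(-2, Pow(-119, 2)))) = Add(Add(Mul(-76, 29929), 22571), Add(7, Mul(-2, 14161))) = Add(Add(-2274604, 22571), Add(7, -28322)) = Add(-2252033, -28315) = -2280348)
Mul(-1, O) = Mul(-1, -2280348) = 2280348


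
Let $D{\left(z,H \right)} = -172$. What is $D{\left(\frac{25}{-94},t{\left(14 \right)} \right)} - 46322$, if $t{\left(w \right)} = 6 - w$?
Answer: $-46494$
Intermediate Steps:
$D{\left(\frac{25}{-94},t{\left(14 \right)} \right)} - 46322 = -172 - 46322 = -46494$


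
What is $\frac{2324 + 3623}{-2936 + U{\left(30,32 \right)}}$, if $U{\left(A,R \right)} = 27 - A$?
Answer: $- \frac{5947}{2939} \approx -2.0235$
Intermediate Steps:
$\frac{2324 + 3623}{-2936 + U{\left(30,32 \right)}} = \frac{2324 + 3623}{-2936 + \left(27 - 30\right)} = \frac{5947}{-2936 + \left(27 - 30\right)} = \frac{5947}{-2936 - 3} = \frac{5947}{-2939} = 5947 \left(- \frac{1}{2939}\right) = - \frac{5947}{2939}$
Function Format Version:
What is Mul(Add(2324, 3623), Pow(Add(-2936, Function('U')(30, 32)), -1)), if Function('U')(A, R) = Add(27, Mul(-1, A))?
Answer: Rational(-5947, 2939) ≈ -2.0235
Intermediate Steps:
Mul(Add(2324, 3623), Pow(Add(-2936, Function('U')(30, 32)), -1)) = Mul(Add(2324, 3623), Pow(Add(-2936, Add(27, Mul(-1, 30))), -1)) = Mul(5947, Pow(Add(-2936, Add(27, -30)), -1)) = Mul(5947, Pow(Add(-2936, -3), -1)) = Mul(5947, Pow(-2939, -1)) = Mul(5947, Rational(-1, 2939)) = Rational(-5947, 2939)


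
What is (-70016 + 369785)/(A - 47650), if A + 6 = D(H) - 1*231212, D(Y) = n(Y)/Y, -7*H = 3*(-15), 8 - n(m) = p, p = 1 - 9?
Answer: -13489605/12548948 ≈ -1.0750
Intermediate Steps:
p = -8
n(m) = 16 (n(m) = 8 - 1*(-8) = 8 + 8 = 16)
H = 45/7 (H = -3*(-15)/7 = -1/7*(-45) = 45/7 ≈ 6.4286)
D(Y) = 16/Y
A = -10404698/45 (A = -6 + (16/(45/7) - 1*231212) = -6 + (16*(7/45) - 231212) = -6 + (112/45 - 231212) = -6 - 10404428/45 = -10404698/45 ≈ -2.3122e+5)
(-70016 + 369785)/(A - 47650) = (-70016 + 369785)/(-10404698/45 - 47650) = 299769/(-12548948/45) = 299769*(-45/12548948) = -13489605/12548948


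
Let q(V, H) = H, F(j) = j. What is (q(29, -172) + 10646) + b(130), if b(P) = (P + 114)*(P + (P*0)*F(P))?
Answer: 42194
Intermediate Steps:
b(P) = P*(114 + P) (b(P) = (P + 114)*(P + (P*0)*P) = (114 + P)*(P + 0*P) = (114 + P)*(P + 0) = (114 + P)*P = P*(114 + P))
(q(29, -172) + 10646) + b(130) = (-172 + 10646) + 130*(114 + 130) = 10474 + 130*244 = 10474 + 31720 = 42194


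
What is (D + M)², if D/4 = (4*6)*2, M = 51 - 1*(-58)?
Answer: 90601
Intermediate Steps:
M = 109 (M = 51 + 58 = 109)
D = 192 (D = 4*((4*6)*2) = 4*(24*2) = 4*48 = 192)
(D + M)² = (192 + 109)² = 301² = 90601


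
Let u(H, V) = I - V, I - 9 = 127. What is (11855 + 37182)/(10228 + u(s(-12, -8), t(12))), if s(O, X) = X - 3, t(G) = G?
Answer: 49037/10352 ≈ 4.7370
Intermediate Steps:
I = 136 (I = 9 + 127 = 136)
s(O, X) = -3 + X
u(H, V) = 136 - V
(11855 + 37182)/(10228 + u(s(-12, -8), t(12))) = (11855 + 37182)/(10228 + (136 - 1*12)) = 49037/(10228 + (136 - 12)) = 49037/(10228 + 124) = 49037/10352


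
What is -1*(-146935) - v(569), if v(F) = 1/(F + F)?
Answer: 167212029/1138 ≈ 1.4694e+5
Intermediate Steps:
v(F) = 1/(2*F)
-1*(-146935) - v(569) = -1*(-146935) - 1/(2*569) = 146935 - 1/(2*569) = 146935 - 1*1/1138 = 146935 - 1/1138 = 167212029/1138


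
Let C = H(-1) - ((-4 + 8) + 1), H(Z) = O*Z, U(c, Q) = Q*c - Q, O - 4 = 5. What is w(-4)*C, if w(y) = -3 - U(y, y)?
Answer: 322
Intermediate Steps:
O = 9 (O = 4 + 5 = 9)
U(c, Q) = -Q + Q*c
w(y) = -3 - y*(-1 + y)
H(Z) = 9*Z
C = -14 (C = 9*(-1) - ((-4 + 8) + 1) = -9 - (4 + 1) = -9 - 1*5 = -9 - 5 = -14)
w(-4)*C = (-3 - 4 - 1*(-4)²)*(-14) = (-3 - 4 - 1*16)*(-14) = (-3 - 4 - 16)*(-14) = -23*(-14) = 322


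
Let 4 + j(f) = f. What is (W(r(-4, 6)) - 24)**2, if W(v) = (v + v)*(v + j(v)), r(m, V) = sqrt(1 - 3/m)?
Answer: 401 + 136*sqrt(7) ≈ 760.82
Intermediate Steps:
j(f) = -4 + f
W(v) = 2*v*(-4 + 2*v) (W(v) = (v + v)*(v + (-4 + v)) = (2*v)*(-4 + 2*v) = 2*v*(-4 + 2*v))
(W(r(-4, 6)) - 24)**2 = (4*sqrt((-3 - 4)/(-4))*(-2 + sqrt((-3 - 4)/(-4))) - 24)**2 = (4*sqrt(-1/4*(-7))*(-2 + sqrt(-1/4*(-7))) - 24)**2 = (4*sqrt(7/4)*(-2 + sqrt(7/4)) - 24)**2 = (4*(sqrt(7)/2)*(-2 + sqrt(7)/2) - 24)**2 = (2*sqrt(7)*(-2 + sqrt(7)/2) - 24)**2 = (-24 + 2*sqrt(7)*(-2 + sqrt(7)/2))**2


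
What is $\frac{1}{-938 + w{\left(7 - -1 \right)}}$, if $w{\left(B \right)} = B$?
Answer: $- \frac{1}{930} \approx -0.0010753$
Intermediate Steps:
$\frac{1}{-938 + w{\left(7 - -1 \right)}} = \frac{1}{-938 + \left(7 - -1\right)} = \frac{1}{-938 + \left(7 + 1\right)} = \frac{1}{-938 + 8} = \frac{1}{-930} = - \frac{1}{930}$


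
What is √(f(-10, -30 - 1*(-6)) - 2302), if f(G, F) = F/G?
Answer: I*√57490/5 ≈ 47.954*I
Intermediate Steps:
√(f(-10, -30 - 1*(-6)) - 2302) = √((-30 - 1*(-6))/(-10) - 2302) = √((-30 + 6)*(-⅒) - 2302) = √(-24*(-⅒) - 2302) = √(12/5 - 2302) = √(-11498/5) = I*√57490/5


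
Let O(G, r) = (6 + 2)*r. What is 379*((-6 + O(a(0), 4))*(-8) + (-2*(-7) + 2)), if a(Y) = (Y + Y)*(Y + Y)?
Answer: -72768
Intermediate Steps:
a(Y) = 4*Y**2 (a(Y) = (2*Y)*(2*Y) = 4*Y**2)
O(G, r) = 8*r
379*((-6 + O(a(0), 4))*(-8) + (-2*(-7) + 2)) = 379*((-6 + 8*4)*(-8) + (-2*(-7) + 2)) = 379*((-6 + 32)*(-8) + (14 + 2)) = 379*(26*(-8) + 16) = 379*(-208 + 16) = 379*(-192) = -72768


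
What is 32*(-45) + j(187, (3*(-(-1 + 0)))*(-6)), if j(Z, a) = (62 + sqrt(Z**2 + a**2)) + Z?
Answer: -1191 + sqrt(35293) ≈ -1003.1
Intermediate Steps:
j(Z, a) = 62 + Z + sqrt(Z**2 + a**2)
32*(-45) + j(187, (3*(-(-1 + 0)))*(-6)) = 32*(-45) + (62 + 187 + sqrt(187**2 + ((3*(-(-1 + 0)))*(-6))**2)) = -1440 + (62 + 187 + sqrt(34969 + ((3*(-1*(-1)))*(-6))**2)) = -1440 + (62 + 187 + sqrt(34969 + ((3*1)*(-6))**2)) = -1440 + (62 + 187 + sqrt(34969 + (3*(-6))**2)) = -1440 + (62 + 187 + sqrt(34969 + (-18)**2)) = -1440 + (62 + 187 + sqrt(34969 + 324)) = -1440 + (62 + 187 + sqrt(35293)) = -1440 + (249 + sqrt(35293)) = -1191 + sqrt(35293)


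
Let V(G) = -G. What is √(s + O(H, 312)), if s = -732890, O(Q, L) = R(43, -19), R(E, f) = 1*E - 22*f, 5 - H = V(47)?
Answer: 3*I*√81381 ≈ 855.82*I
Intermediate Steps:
H = 52 (H = 5 - (-1)*47 = 5 - 1*(-47) = 5 + 47 = 52)
R(E, f) = E - 22*f
O(Q, L) = 461 (O(Q, L) = 43 - 22*(-19) = 43 + 418 = 461)
√(s + O(H, 312)) = √(-732890 + 461) = √(-732429) = 3*I*√81381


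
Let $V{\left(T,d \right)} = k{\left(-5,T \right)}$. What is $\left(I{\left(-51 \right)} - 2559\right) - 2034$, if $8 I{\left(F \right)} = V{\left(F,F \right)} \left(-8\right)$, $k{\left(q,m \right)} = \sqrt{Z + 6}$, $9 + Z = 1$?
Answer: $-4593 - i \sqrt{2} \approx -4593.0 - 1.4142 i$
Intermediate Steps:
$Z = -8$ ($Z = -9 + 1 = -8$)
$k{\left(q,m \right)} = i \sqrt{2}$ ($k{\left(q,m \right)} = \sqrt{-8 + 6} = \sqrt{-2} = i \sqrt{2}$)
$V{\left(T,d \right)} = i \sqrt{2}$
$I{\left(F \right)} = - i \sqrt{2}$ ($I{\left(F \right)} = \frac{i \sqrt{2} \left(-8\right)}{8} = \frac{\left(-8\right) i \sqrt{2}}{8} = - i \sqrt{2}$)
$\left(I{\left(-51 \right)} - 2559\right) - 2034 = \left(- i \sqrt{2} - 2559\right) - 2034 = \left(-2559 - i \sqrt{2}\right) - 2034 = -4593 - i \sqrt{2}$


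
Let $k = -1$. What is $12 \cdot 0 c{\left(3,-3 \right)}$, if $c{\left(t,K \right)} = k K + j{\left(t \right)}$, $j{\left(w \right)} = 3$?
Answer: $0$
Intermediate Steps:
$c{\left(t,K \right)} = 3 - K$ ($c{\left(t,K \right)} = - K + 3 = 3 - K$)
$12 \cdot 0 c{\left(3,-3 \right)} = 12 \cdot 0 \left(3 - -3\right) = 0 \left(3 + 3\right) = 0 \cdot 6 = 0$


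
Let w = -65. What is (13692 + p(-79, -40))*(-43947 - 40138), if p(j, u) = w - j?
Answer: -1152469010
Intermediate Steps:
p(j, u) = -65 - j
(13692 + p(-79, -40))*(-43947 - 40138) = (13692 + (-65 - 1*(-79)))*(-43947 - 40138) = (13692 + (-65 + 79))*(-84085) = (13692 + 14)*(-84085) = 13706*(-84085) = -1152469010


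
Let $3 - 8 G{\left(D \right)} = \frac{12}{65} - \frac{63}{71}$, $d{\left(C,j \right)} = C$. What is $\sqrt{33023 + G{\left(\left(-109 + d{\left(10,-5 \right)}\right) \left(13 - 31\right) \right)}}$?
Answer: $\frac{\sqrt{703341141815}}{4615} \approx 181.72$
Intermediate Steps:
$G{\left(D \right)} = \frac{2136}{4615}$ ($G{\left(D \right)} = \frac{3}{8} - \frac{\frac{12}{65} - \frac{63}{71}}{8} = \frac{3}{8} - - \frac{3243}{36920} = \frac{3}{8} + \frac{3243}{36920} = \frac{2136}{4615}$)
$\sqrt{33023 + G{\left(\left(-109 + d{\left(10,-5 \right)}\right) \left(13 - 31\right) \right)}} = \sqrt{33023 + \frac{2136}{4615}} = \sqrt{\frac{152403281}{4615}} = \frac{\sqrt{703341141815}}{4615}$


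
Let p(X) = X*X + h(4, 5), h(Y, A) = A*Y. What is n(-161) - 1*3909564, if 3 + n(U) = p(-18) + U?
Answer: -3909384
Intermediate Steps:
p(X) = 20 + X² (p(X) = X*X + 5*4 = X² + 20 = 20 + X²)
n(U) = 341 + U (n(U) = -3 + ((20 + (-18)²) + U) = -3 + ((20 + 324) + U) = -3 + (344 + U) = 341 + U)
n(-161) - 1*3909564 = (341 - 161) - 1*3909564 = 180 - 3909564 = -3909384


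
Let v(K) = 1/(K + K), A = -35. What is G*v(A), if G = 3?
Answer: -3/70 ≈ -0.042857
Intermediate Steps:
v(K) = 1/(2*K)
G*v(A) = 3*((½)/(-35)) = 3*((½)*(-1/35)) = 3*(-1/70) = -3/70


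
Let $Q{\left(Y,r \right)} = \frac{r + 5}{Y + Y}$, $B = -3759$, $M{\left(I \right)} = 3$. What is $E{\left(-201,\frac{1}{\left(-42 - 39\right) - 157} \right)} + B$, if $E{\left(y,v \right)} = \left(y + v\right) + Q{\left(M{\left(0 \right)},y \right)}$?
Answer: $- \frac{2850767}{714} \approx -3992.7$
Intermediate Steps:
$Q{\left(Y,r \right)} = \frac{5 + r}{2 Y}$
$E{\left(y,v \right)} = \frac{5}{6} + v + \frac{7 y}{6}$ ($E{\left(y,v \right)} = \left(y + v\right) + \frac{5 + y}{2 \cdot 3} = \left(v + y\right) + \frac{1}{2} \cdot \frac{1}{3} \left(5 + y\right) = \left(v + y\right) + \left(\frac{5}{6} + \frac{y}{6}\right) = \frac{5}{6} + v + \frac{7 y}{6}$)
$E{\left(-201,\frac{1}{\left(-42 - 39\right) - 157} \right)} + B = \left(\frac{5}{6} + \frac{1}{\left(-42 - 39\right) - 157} + \frac{7}{6} \left(-201\right)\right) - 3759 = \left(\frac{5}{6} + \frac{1}{-81 - 157} - \frac{469}{2}\right) - 3759 = \left(\frac{5}{6} + \frac{1}{-238} - \frac{469}{2}\right) - 3759 = \left(\frac{5}{6} - \frac{1}{238} - \frac{469}{2}\right) - 3759 = - \frac{166841}{714} - 3759 = - \frac{2850767}{714}$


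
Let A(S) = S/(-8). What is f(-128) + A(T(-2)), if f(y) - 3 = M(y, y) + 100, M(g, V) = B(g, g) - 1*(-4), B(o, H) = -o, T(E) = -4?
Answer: 471/2 ≈ 235.50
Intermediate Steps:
A(S) = -S/8 (A(S) = S*(-⅛) = -S/8)
M(g, V) = 4 - g (M(g, V) = -g - 1*(-4) = -g + 4 = 4 - g)
f(y) = 107 - y (f(y) = 3 + ((4 - y) + 100) = 3 + (104 - y) = 107 - y)
f(-128) + A(T(-2)) = (107 - 1*(-128)) - ⅛*(-4) = (107 + 128) + ½ = 235 + ½ = 471/2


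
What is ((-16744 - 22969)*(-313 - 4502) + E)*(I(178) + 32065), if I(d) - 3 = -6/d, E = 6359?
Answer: 545763961714246/89 ≈ 6.1322e+12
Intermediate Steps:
I(d) = 3 - 6/d
((-16744 - 22969)*(-313 - 4502) + E)*(I(178) + 32065) = ((-16744 - 22969)*(-313 - 4502) + 6359)*((3 - 6/178) + 32065) = (-39713*(-4815) + 6359)*((3 - 6*1/178) + 32065) = (191218095 + 6359)*((3 - 3/89) + 32065) = 191224454*(264/89 + 32065) = 191224454*(2854049/89) = 545763961714246/89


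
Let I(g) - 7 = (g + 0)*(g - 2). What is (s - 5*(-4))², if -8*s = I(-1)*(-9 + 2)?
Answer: 13225/16 ≈ 826.56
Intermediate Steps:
I(g) = 7 + g*(-2 + g) (I(g) = 7 + (g + 0)*(g - 2) = 7 + g*(-2 + g))
s = 35/4 (s = -(7 + (-1)² - 2*(-1))*(-9 + 2)/8 = -(7 + 1 + 2)*(-7)/8 = -5*(-7)/4 = -⅛*(-70) = 35/4 ≈ 8.7500)
(s - 5*(-4))² = (35/4 - 5*(-4))² = (35/4 + 20)² = (115/4)² = 13225/16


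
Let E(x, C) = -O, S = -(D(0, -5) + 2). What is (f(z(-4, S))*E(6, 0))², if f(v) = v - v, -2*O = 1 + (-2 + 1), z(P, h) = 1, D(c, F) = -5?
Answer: 0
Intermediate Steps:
S = 3 (S = -(-5 + 2) = -1*(-3) = 3)
O = 0 (O = -(1 + (-2 + 1))/2 = -(1 - 1)/2 = -½*0 = 0)
E(x, C) = 0 (E(x, C) = -1*0 = 0)
f(v) = 0
(f(z(-4, S))*E(6, 0))² = (0*0)² = 0² = 0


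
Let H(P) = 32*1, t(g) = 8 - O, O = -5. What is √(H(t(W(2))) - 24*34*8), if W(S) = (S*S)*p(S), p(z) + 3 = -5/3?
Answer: 4*I*√406 ≈ 80.598*I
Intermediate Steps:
p(z) = -14/3 (p(z) = -3 - 5/3 = -14/3)
W(S) = -14*S²/3 (W(S) = (S*S)*(-14/3) = S²*(-14/3) = -14*S²/3)
t(g) = 13 (t(g) = 8 - 1*(-5) = 8 + 5 = 13)
H(P) = 32
√(H(t(W(2))) - 24*34*8) = √(32 - 24*34*8) = √(32 - 816*8) = √(32 - 6528) = √(-6496) = 4*I*√406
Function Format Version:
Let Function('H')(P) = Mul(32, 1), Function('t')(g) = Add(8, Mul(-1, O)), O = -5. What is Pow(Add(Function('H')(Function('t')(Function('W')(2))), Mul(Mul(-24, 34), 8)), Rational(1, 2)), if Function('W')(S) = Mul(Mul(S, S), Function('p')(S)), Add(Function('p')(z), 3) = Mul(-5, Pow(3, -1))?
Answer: Mul(4, I, Pow(406, Rational(1, 2))) ≈ Mul(80.598, I)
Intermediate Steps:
Function('p')(z) = Rational(-14, 3) (Function('p')(z) = Add(-3, Mul(-5, Pow(3, -1))) = Add(-3, Mul(-5, Rational(1, 3))) = Add(-3, Rational(-5, 3)) = Rational(-14, 3))
Function('W')(S) = Mul(Rational(-14, 3), Pow(S, 2)) (Function('W')(S) = Mul(Mul(S, S), Rational(-14, 3)) = Mul(Pow(S, 2), Rational(-14, 3)) = Mul(Rational(-14, 3), Pow(S, 2)))
Function('t')(g) = 13 (Function('t')(g) = Add(8, Mul(-1, -5)) = Add(8, 5) = 13)
Function('H')(P) = 32
Pow(Add(Function('H')(Function('t')(Function('W')(2))), Mul(Mul(-24, 34), 8)), Rational(1, 2)) = Pow(Add(32, Mul(Mul(-24, 34), 8)), Rational(1, 2)) = Pow(Add(32, Mul(-816, 8)), Rational(1, 2)) = Pow(Add(32, -6528), Rational(1, 2)) = Pow(-6496, Rational(1, 2)) = Mul(4, I, Pow(406, Rational(1, 2)))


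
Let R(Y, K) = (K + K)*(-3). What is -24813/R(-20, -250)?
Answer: -8271/500 ≈ -16.542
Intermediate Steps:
R(Y, K) = -6*K (R(Y, K) = (2*K)*(-3) = -6*K)
-24813/R(-20, -250) = -24813/((-6*(-250))) = -24813/1500 = -24813*1/1500 = -8271/500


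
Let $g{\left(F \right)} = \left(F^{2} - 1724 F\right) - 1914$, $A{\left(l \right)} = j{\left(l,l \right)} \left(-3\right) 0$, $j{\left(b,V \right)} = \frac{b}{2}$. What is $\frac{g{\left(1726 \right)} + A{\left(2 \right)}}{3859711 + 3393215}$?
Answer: $\frac{769}{3626463} \approx 0.00021205$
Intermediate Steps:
$j{\left(b,V \right)} = \frac{b}{2}$ ($j{\left(b,V \right)} = b \frac{1}{2} = \frac{b}{2}$)
$A{\left(l \right)} = 0$ ($A{\left(l \right)} = \frac{l}{2} \left(-3\right) 0 = - \frac{3 l}{2} \cdot 0 = 0$)
$g{\left(F \right)} = -1914 + F^{2} - 1724 F$
$\frac{g{\left(1726 \right)} + A{\left(2 \right)}}{3859711 + 3393215} = \frac{\left(-1914 + 1726^{2} - 2975624\right) + 0}{3859711 + 3393215} = \frac{\left(-1914 + 2979076 - 2975624\right) + 0}{7252926} = \left(1538 + 0\right) \frac{1}{7252926} = 1538 \cdot \frac{1}{7252926} = \frac{769}{3626463}$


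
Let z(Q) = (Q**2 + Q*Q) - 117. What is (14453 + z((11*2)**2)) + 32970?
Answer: 515818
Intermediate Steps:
z(Q) = -117 + 2*Q**2 (z(Q) = (Q**2 + Q**2) - 117 = 2*Q**2 - 117 = -117 + 2*Q**2)
(14453 + z((11*2)**2)) + 32970 = (14453 + (-117 + 2*((11*2)**2)**2)) + 32970 = (14453 + (-117 + 2*(22**2)**2)) + 32970 = (14453 + (-117 + 2*484**2)) + 32970 = (14453 + (-117 + 2*234256)) + 32970 = (14453 + (-117 + 468512)) + 32970 = (14453 + 468395) + 32970 = 482848 + 32970 = 515818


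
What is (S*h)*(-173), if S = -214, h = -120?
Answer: -4442640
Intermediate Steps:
(S*h)*(-173) = -214*(-120)*(-173) = 25680*(-173) = -4442640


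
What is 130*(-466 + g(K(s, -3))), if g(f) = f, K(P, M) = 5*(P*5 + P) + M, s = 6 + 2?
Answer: -29770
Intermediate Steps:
s = 8
K(P, M) = M + 30*P (K(P, M) = 5*(5*P + P) + M = 5*(6*P) + M = 30*P + M = M + 30*P)
130*(-466 + g(K(s, -3))) = 130*(-466 + (-3 + 30*8)) = 130*(-466 + (-3 + 240)) = 130*(-466 + 237) = 130*(-229) = -29770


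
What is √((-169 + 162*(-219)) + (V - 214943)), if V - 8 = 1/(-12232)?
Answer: 5*I*√374925359138/6116 ≈ 500.58*I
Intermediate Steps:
V = 97855/12232 (V = 8 + 1/(-12232) = 8 - 1/12232 = 97855/12232 ≈ 7.9999)
√((-169 + 162*(-219)) + (V - 214943)) = √((-169 + 162*(-219)) + (97855/12232 - 214943)) = √((-169 - 35478) - 2629084921/12232) = √(-35647 - 2629084921/12232) = √(-3065119025/12232) = 5*I*√374925359138/6116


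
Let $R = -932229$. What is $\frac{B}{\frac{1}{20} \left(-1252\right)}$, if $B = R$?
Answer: $\frac{4661145}{313} \approx 14892.0$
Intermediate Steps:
$B = -932229$
$\frac{B}{\frac{1}{20} \left(-1252\right)} = - \frac{932229}{\frac{1}{20} \left(-1252\right)} = - \frac{932229}{- \frac{313}{5}} = \left(-932229\right) \left(- \frac{5}{313}\right) = \frac{4661145}{313}$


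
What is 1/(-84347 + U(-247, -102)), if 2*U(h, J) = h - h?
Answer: -1/84347 ≈ -1.1856e-5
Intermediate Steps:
U(h, J) = 0 (U(h, J) = (h - h)/2 = (½)*0 = 0)
1/(-84347 + U(-247, -102)) = 1/(-84347 + 0) = 1/(-84347) = -1/84347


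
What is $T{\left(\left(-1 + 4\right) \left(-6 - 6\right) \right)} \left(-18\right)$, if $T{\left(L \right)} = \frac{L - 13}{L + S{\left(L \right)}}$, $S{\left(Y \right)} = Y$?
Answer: $- \frac{49}{4} \approx -12.25$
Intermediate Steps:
$T{\left(L \right)} = \frac{-13 + L}{2 L}$ ($T{\left(L \right)} = \frac{L - 13}{L + L} = \frac{L - 13}{2 L} = \left(-13 + L\right) \frac{1}{2 L} = \frac{-13 + L}{2 L}$)
$T{\left(\left(-1 + 4\right) \left(-6 - 6\right) \right)} \left(-18\right) = \frac{-13 + \left(-1 + 4\right) \left(-6 - 6\right)}{2 \left(-1 + 4\right) \left(-6 - 6\right)} \left(-18\right) = \frac{-13 + 3 \left(-12\right)}{2 \cdot 3 \left(-12\right)} \left(-18\right) = \frac{-13 - 36}{2 \left(-36\right)} \left(-18\right) = \frac{1}{2} \left(- \frac{1}{36}\right) \left(-49\right) \left(-18\right) = \frac{49}{72} \left(-18\right) = - \frac{49}{4}$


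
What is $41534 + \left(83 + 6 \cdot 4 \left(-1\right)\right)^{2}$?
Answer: $45015$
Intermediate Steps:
$41534 + \left(83 + 6 \cdot 4 \left(-1\right)\right)^{2} = 41534 + \left(83 + 24 \left(-1\right)\right)^{2} = 41534 + \left(83 - 24\right)^{2} = 41534 + 59^{2} = 41534 + 3481 = 45015$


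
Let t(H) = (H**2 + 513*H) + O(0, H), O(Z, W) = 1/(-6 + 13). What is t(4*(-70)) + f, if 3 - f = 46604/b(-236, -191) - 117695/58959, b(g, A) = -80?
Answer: -533656983977/8254260 ≈ -64652.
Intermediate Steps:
O(Z, W) = 1/7
t(H) = 1/7 + H**2 + 513*H (t(H) = (H**2 + 513*H) + 1/7 = 1/7 + H**2 + 513*H)
f = 692822749/1179180 (f = 3 - (46604/(-80) - 117695/58959) = 3 - (46604*(-1/80) - 117695*1/58959) = 3 - (-11651/20 - 117695/58959) = 3 - 1*(-689285209/1179180) = 3 + 689285209/1179180 = 692822749/1179180 ≈ 587.55)
t(4*(-70)) + f = (1/7 + (4*(-70))**2 + 513*(4*(-70))) + 692822749/1179180 = (1/7 + (-280)**2 + 513*(-280)) + 692822749/1179180 = (1/7 + 78400 - 143640) + 692822749/1179180 = -456679/7 + 692822749/1179180 = -533656983977/8254260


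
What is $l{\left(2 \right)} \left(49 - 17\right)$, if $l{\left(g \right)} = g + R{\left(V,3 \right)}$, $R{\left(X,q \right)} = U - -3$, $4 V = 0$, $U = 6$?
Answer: $352$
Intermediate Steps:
$V = 0$ ($V = \frac{1}{4} \cdot 0 = 0$)
$R{\left(X,q \right)} = 9$ ($R{\left(X,q \right)} = 6 - -3 = 6 + 3 = 9$)
$l{\left(g \right)} = 9 + g$ ($l{\left(g \right)} = g + 9 = 9 + g$)
$l{\left(2 \right)} \left(49 - 17\right) = \left(9 + 2\right) \left(49 - 17\right) = 11 \cdot 32 = 352$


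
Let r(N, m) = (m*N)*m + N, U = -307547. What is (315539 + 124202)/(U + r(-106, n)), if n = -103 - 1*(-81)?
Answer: -439741/358957 ≈ -1.2251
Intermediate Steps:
n = -22 (n = -103 + 81 = -22)
r(N, m) = N + N*m² (r(N, m) = (N*m)*m + N = N*m² + N = N + N*m²)
(315539 + 124202)/(U + r(-106, n)) = (315539 + 124202)/(-307547 - 106*(1 + (-22)²)) = 439741/(-307547 - 106*(1 + 484)) = 439741/(-307547 - 106*485) = 439741/(-307547 - 51410) = 439741/(-358957) = 439741*(-1/358957) = -439741/358957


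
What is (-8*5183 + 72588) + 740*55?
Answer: 71824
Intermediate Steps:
(-8*5183 + 72588) + 740*55 = (-41464 + 72588) + 40700 = 31124 + 40700 = 71824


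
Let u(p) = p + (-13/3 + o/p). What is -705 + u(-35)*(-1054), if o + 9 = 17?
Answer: 4304291/105 ≈ 40993.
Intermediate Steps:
o = 8 (o = -9 + 17 = 8)
u(p) = -13/3 + p + 8/p (u(p) = p + (-13/3 + 8/p) = -13/3 + p + 8/p)
-705 + u(-35)*(-1054) = -705 + (-13/3 - 35 + 8/(-35))*(-1054) = -705 + (-13/3 - 35 + 8*(-1/35))*(-1054) = -705 + (-13/3 - 35 - 8/35)*(-1054) = -705 - 4154/105*(-1054) = -705 + 4378316/105 = 4304291/105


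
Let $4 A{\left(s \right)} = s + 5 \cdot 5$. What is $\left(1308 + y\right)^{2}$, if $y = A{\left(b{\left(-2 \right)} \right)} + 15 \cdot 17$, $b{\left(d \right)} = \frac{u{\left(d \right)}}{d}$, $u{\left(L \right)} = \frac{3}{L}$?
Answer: $\frac{630562321}{256} \approx 2.4631 \cdot 10^{6}$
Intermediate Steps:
$b{\left(d \right)} = \frac{3}{d^{2}}$ ($b{\left(d \right)} = \frac{3 \frac{1}{d}}{d} = \frac{3}{d^{2}}$)
$A{\left(s \right)} = \frac{25}{4} + \frac{s}{4}$ ($A{\left(s \right)} = \frac{s + 5 \cdot 5}{4} = \frac{s + 25}{4} = \frac{25 + s}{4} = \frac{25}{4} + \frac{s}{4}$)
$y = \frac{4183}{16}$ ($y = \left(\frac{25}{4} + \frac{3 \cdot \frac{1}{4}}{4}\right) + 15 \cdot 17 = \left(\frac{25}{4} + \frac{3 \cdot \frac{1}{4}}{4}\right) + 255 = \left(\frac{25}{4} + \frac{1}{4} \cdot \frac{3}{4}\right) + 255 = \left(\frac{25}{4} + \frac{3}{16}\right) + 255 = \frac{103}{16} + 255 = \frac{4183}{16} \approx 261.44$)
$\left(1308 + y\right)^{2} = \left(1308 + \frac{4183}{16}\right)^{2} = \left(\frac{25111}{16}\right)^{2} = \frac{630562321}{256}$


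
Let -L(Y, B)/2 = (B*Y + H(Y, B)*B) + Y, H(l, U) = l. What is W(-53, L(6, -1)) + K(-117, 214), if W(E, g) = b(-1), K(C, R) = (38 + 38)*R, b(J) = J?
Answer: 16263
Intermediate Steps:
L(Y, B) = -2*Y - 4*B*Y (L(Y, B) = -2*((B*Y + Y*B) + Y) = -2*((B*Y + B*Y) + Y) = -2*(2*B*Y + Y) = -2*(Y + 2*B*Y) = -2*Y - 4*B*Y)
K(C, R) = 76*R
W(E, g) = -1
W(-53, L(6, -1)) + K(-117, 214) = -1 + 76*214 = -1 + 16264 = 16263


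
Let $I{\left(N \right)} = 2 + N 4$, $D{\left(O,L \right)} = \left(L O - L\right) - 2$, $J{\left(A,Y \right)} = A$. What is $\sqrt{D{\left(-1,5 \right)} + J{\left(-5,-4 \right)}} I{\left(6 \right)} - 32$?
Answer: $-32 + 26 i \sqrt{17} \approx -32.0 + 107.2 i$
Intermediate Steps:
$D{\left(O,L \right)} = -2 - L + L O$ ($D{\left(O,L \right)} = \left(- L + L O\right) - 2 = -2 - L + L O$)
$I{\left(N \right)} = 2 + 4 N$
$\sqrt{D{\left(-1,5 \right)} + J{\left(-5,-4 \right)}} I{\left(6 \right)} - 32 = \sqrt{\left(-2 - 5 + 5 \left(-1\right)\right) - 5} \left(2 + 4 \cdot 6\right) - 32 = \sqrt{\left(-2 - 5 - 5\right) - 5} \left(2 + 24\right) - 32 = \sqrt{-12 - 5} \cdot 26 - 32 = \sqrt{-17} \cdot 26 - 32 = i \sqrt{17} \cdot 26 - 32 = 26 i \sqrt{17} - 32 = -32 + 26 i \sqrt{17}$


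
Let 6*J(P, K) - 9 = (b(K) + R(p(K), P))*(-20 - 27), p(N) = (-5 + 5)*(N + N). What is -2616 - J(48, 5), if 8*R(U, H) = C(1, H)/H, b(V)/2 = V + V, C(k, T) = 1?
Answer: -5669713/2304 ≈ -2460.8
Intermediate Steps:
p(N) = 0 (p(N) = 0*(2*N) = 0)
b(V) = 4*V (b(V) = 2*(V + V) = 2*(2*V) = 4*V)
R(U, H) = 1/(8*H) (R(U, H) = (1/H)/8 = 1/(8*H))
J(P, K) = 3/2 - 94*K/3 - 47/(48*P) (J(P, K) = 3/2 + ((4*K + 1/(8*P))*(-20 - 27))/6 = 3/2 + ((4*K + 1/(8*P))*(-47))/6 = 3/2 + (-188*K - 47/(8*P))/6 = 3/2 + (-94*K/3 - 47/(48*P)) = 3/2 - 94*K/3 - 47/(48*P))
-2616 - J(48, 5) = -2616 - (-47 + 8*48*(9 - 188*5))/(48*48) = -2616 - (-47 + 8*48*(9 - 940))/(48*48) = -2616 - (-47 + 8*48*(-931))/(48*48) = -2616 - (-47 - 357504)/(48*48) = -2616 - (-357551)/(48*48) = -2616 - 1*(-357551/2304) = -2616 + 357551/2304 = -5669713/2304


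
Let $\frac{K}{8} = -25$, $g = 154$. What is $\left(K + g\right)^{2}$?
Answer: $2116$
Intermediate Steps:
$K = -200$ ($K = 8 \left(-25\right) = -200$)
$\left(K + g\right)^{2} = \left(-200 + 154\right)^{2} = \left(-46\right)^{2} = 2116$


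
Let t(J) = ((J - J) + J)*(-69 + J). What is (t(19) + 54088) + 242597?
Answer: 295735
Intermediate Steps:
t(J) = J*(-69 + J) (t(J) = (0 + J)*(-69 + J) = J*(-69 + J))
(t(19) + 54088) + 242597 = (19*(-69 + 19) + 54088) + 242597 = (19*(-50) + 54088) + 242597 = (-950 + 54088) + 242597 = 53138 + 242597 = 295735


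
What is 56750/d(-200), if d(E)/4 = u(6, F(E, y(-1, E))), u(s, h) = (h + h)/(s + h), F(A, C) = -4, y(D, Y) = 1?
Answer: -28375/8 ≈ -3546.9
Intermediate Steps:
u(s, h) = 2*h/(h + s) (u(s, h) = (2*h)/(h + s) = 2*h/(h + s))
d(E) = -16 (d(E) = 4*(2*(-4)/(-4 + 6)) = 4*(2*(-4)/2) = 4*(2*(-4)*(½)) = 4*(-4) = -16)
56750/d(-200) = 56750/(-16) = 56750*(-1/16) = -28375/8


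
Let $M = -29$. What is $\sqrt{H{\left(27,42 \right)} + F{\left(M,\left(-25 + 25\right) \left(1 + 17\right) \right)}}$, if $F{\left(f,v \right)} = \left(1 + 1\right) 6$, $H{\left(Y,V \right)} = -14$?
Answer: $i \sqrt{2} \approx 1.4142 i$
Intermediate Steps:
$F{\left(f,v \right)} = 12$ ($F{\left(f,v \right)} = 2 \cdot 6 = 12$)
$\sqrt{H{\left(27,42 \right)} + F{\left(M,\left(-25 + 25\right) \left(1 + 17\right) \right)}} = \sqrt{-14 + 12} = \sqrt{-2} = i \sqrt{2}$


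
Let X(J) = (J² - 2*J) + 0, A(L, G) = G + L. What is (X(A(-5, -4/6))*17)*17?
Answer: 112999/9 ≈ 12555.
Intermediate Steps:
X(J) = J² - 2*J
(X(A(-5, -4/6))*17)*17 = (((-4/6 - 5)*(-2 + (-4/6 - 5)))*17)*17 = (((-4*⅙ - 5)*(-2 + (-4*⅙ - 5)))*17)*17 = (((-⅔ - 5)*(-2 + (-⅔ - 5)))*17)*17 = (-17*(-2 - 17/3)/3*17)*17 = (-17/3*(-23/3)*17)*17 = ((391/9)*17)*17 = (6647/9)*17 = 112999/9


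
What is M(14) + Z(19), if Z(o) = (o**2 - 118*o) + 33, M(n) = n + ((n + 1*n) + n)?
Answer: -1792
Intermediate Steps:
M(n) = 4*n (M(n) = n + ((n + n) + n) = n + (2*n + n) = n + 3*n = 4*n)
Z(o) = 33 + o**2 - 118*o
M(14) + Z(19) = 4*14 + (33 + 19**2 - 118*19) = 56 + (33 + 361 - 2242) = 56 - 1848 = -1792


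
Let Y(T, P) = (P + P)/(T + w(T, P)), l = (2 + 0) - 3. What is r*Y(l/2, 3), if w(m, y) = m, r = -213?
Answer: 1278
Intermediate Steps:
l = -1 (l = 2 - 3 = -1)
Y(T, P) = P/T (Y(T, P) = (P + P)/(T + T) = (2*P)/((2*T)) = (2*P)*(1/(2*T)) = P/T)
r*Y(l/2, 3) = -639/((-1/2)) = -639/((-1*½)) = -639/(-½) = -639*(-2) = -213*(-6) = 1278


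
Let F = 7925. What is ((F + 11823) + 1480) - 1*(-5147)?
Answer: 26375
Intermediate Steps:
((F + 11823) + 1480) - 1*(-5147) = ((7925 + 11823) + 1480) - 1*(-5147) = (19748 + 1480) + 5147 = 21228 + 5147 = 26375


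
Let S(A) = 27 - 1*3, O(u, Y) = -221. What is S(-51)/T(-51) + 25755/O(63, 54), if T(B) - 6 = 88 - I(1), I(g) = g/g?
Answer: -46861/403 ≈ -116.28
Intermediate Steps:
I(g) = 1
S(A) = 24 (S(A) = 27 - 3 = 24)
T(B) = 93 (T(B) = 6 + (88 - 1*1) = 6 + (88 - 1) = 6 + 87 = 93)
S(-51)/T(-51) + 25755/O(63, 54) = 24/93 + 25755/(-221) = 24*(1/93) + 25755*(-1/221) = 8/31 - 1515/13 = -46861/403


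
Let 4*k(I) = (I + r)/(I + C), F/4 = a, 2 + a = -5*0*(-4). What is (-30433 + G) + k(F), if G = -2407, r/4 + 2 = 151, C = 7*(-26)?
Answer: -6239747/190 ≈ -32841.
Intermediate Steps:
C = -182
r = 596 (r = -8 + 4*151 = -8 + 604 = 596)
a = -2 (a = -2 - 5*0*(-4) = -2 + 0*(-4) = -2 + 0 = -2)
F = -8 (F = 4*(-2) = -8)
k(I) = (596 + I)/(4*(-182 + I)) (k(I) = ((I + 596)/(I - 182))/4 = ((596 + I)/(-182 + I))/4 = (596 + I)/(4*(-182 + I)))
(-30433 + G) + k(F) = (-30433 - 2407) + (596 - 8)/(4*(-182 - 8)) = -32840 + (1/4)*588/(-190) = -32840 + (1/4)*(-1/190)*588 = -32840 - 147/190 = -6239747/190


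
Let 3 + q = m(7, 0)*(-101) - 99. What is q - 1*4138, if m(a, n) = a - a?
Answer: -4240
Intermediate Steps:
m(a, n) = 0
q = -102 (q = -3 + (0*(-101) - 99) = -3 + (0 - 99) = -3 - 99 = -102)
q - 1*4138 = -102 - 1*4138 = -102 - 4138 = -4240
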